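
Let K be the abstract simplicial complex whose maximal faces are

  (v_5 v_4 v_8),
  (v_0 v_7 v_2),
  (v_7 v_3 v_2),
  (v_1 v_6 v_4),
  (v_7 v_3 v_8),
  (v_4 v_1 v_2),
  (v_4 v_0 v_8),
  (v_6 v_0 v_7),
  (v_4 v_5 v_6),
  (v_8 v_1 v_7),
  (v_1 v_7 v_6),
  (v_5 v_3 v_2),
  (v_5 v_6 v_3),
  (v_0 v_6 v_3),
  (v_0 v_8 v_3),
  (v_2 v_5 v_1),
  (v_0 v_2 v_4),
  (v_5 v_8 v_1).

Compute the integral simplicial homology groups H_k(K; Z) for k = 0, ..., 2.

Order the vertices as v_0 < v_1 < v_2 < v_3 < v_4 < v_5 < v_6 < v_7 < v_8. Listing each simplex with vertices in this order, K has dimension 2 with simplices:

  0-simplices (9): [v_0], [v_1], [v_2], [v_3], [v_4], [v_5], [v_6], [v_7], [v_8]
  1-simplices (27): (27 of them)
  2-simplices (18): (18 of them)

Hence C_0 ≅ Z^9, C_1 ≅ Z^27, C_2 ≅ Z^18.

Boundary ∂_1: C_1 → C_0 maps an edge to its endpoints' difference, ∂[p,q] = q − p. For instance
  ∂[v_1,v_7] = [v_7] − [v_1].
The resulting 9×27 matrix has rank 8, and its Smith normal form has invariant factors (1,1,1,1,1,1,1,1).

Boundary ∂_2: C_2 → C_1 acts by ∂[p,q,r] = [q,r] − [p,r] + [p,q]. For instance
  ∂[v_4,v_5,v_8] = [v_5,v_8] − [v_4,v_8] + [v_4,v_5],
  ∂[v_0,v_4,v_8] = [v_4,v_8] − [v_0,v_8] + [v_0,v_4].
As a 27×18 matrix over Z this has rank 18, with invariant factors (1,1,1,1,1,1,1,1,1,1,1,1,1,1,1,1,1,2).

From H_k ≅ ker(∂_k) / im(∂_{k+1}) we obtain:

  H_0: rank C_0 − rank ∂_1 = 9 − 8 = 1, and the invariant factors of ∂_1 are all 1, so H_0 = Z.
  H_1: rank ker ∂_1 − rank ∂_2 = (27 − 8) − 18 = 1, and ∂_2 has invariant factor 2 > 1, so H_1 = Z ⊕ Z/2.
  H_2: rank ker ∂_2 − rank ∂_3 = (18 − 18) − 0 = 0, and there is no ∂_3, so H_2 = 0.

H_0 ≅ Z,  H_1 ≅ Z ⊕ Z/2,  H_2 = 0.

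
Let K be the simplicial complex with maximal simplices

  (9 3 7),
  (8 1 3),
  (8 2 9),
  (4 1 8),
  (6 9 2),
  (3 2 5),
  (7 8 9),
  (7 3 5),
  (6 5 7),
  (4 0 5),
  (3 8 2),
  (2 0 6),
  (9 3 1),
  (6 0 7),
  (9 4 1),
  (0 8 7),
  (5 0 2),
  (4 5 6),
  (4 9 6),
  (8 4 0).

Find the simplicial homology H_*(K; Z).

We work with the vertex ordering 0 < 1 < 2 < 3 < 4 < 5 < 6 < 7 < 8 < 9. The simplices of K, each written with vertices in increasing order, are:

  0-simplices (10): [0], [1], [2], [3], [4], [5], [6], [7], [8], [9]
  1-simplices (30): (30 of them)
  2-simplices (20): (20 of them)

giving chain groups C_0 ≅ Z^10, C_1 ≅ Z^30, C_2 ≅ Z^20.

Boundary ∂_1: C_1 → C_0 maps an edge to its endpoints' difference, ∂[p,q] = q − p. For instance
  ∂[4,5] = [5] − [4].
The 10×30 boundary matrix has rank 9 and Smith normal form diag(1,1,1,1,1,1,1,1,1).

∂_2: C_2 → C_1 maps a triangle to the signed sum of its edges. For instance
  ∂[1,4,8] = [4,8] − [1,8] + [1,4],
  ∂[0,4,8] = [4,8] − [0,8] + [0,4].
The 30×20 boundary matrix has rank 20 and Smith normal form diag(1,1,1,1,1,1,1,1,1,1,1,1,1,1,1,1,1,1,1,2).

Now H_k = ker ∂_k / im ∂_{k+1}, so:

  H_0: rank C_0 − rank ∂_1 = 10 − 9 = 1, and the invariant factors of ∂_1 are all 1, so H_0 ≅ Z.
  H_1: rank ker ∂_1 − rank ∂_2 = (30 − 9) − 20 = 1, and ∂_2 has invariant factor 2 > 1, so H_1 ≅ Z ⊕ Z_2.
  H_2: rank ker ∂_2 − rank ∂_3 = (20 − 20) − 0 = 0, and there is no ∂_3, so H_2 ≅ 0.

H_0 ≅ Z,  H_1 ≅ Z ⊕ Z_2,  H_2 = 0.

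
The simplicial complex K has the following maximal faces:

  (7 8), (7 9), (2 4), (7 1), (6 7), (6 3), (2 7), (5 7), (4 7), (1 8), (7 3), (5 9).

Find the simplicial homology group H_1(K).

H_1 = Z^4.

We work with the vertex ordering 1 < 2 < 3 < 4 < 5 < 6 < 7 < 8 < 9. The simplices of K, each written with vertices in increasing order, are:

  0-simplices (9): [1], [2], [3], [4], [5], [6], [7], [8], [9]
  1-simplices (12): [1,7], [1,8], [2,4], [2,7], [3,6], [3,7], [4,7], [5,7], [5,9], [6,7], [7,8], [7,9]

giving chain groups C_0 ≅ Z^9, C_1 ≅ Z^12.

∂_1: C_1 → C_0 is given by ∂[p,q] = [q] − [p]. For instance
  ∂[3,6] = [6] − [3].
The resulting 9×12 matrix has rank 8, and its Smith normal form has invariant factors (1,1,1,1,1,1,1,1).

Now H_k = ker ∂_k / im ∂_{k+1}, so:

  H_1: rank ker ∂_1 − rank ∂_2 = (12 − 8) − 0 = 4, and there is no ∂_2, so H_1 = Z^4.

(K is a triangulation of a wedge of 4 circles.)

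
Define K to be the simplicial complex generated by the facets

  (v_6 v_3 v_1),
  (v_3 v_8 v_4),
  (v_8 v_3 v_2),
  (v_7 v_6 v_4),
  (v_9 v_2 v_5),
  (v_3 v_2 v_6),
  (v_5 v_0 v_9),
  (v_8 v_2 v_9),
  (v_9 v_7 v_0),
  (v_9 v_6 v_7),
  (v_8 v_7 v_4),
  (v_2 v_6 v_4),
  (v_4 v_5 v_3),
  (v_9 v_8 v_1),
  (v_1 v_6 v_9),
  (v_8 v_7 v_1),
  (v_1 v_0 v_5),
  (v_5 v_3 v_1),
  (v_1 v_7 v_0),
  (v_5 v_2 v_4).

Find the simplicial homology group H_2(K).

H_2 ≅ 0.

Take the total order v_0 < v_1 < v_2 < v_3 < v_4 < v_5 < v_6 < v_7 < v_8 < v_9 on the vertex set. Then K (dimension 2) consists of the simplices:

  0-simplices (10): [v_0], [v_1], [v_2], [v_3], [v_4], [v_5], [v_6], [v_7], [v_8], [v_9]
  1-simplices (30): (30 of them)
  2-simplices (20): (20 of them)

so the chain groups are C_0 ≅ Z^10, C_1 ≅ Z^30, C_2 ≅ Z^20.

The boundary map ∂_1: C_1 → C_0 sends each edge [p,q] (with p < q) to q − p.
This gives a 10×30 integer matrix of rank 9; reducing to Smith normal form yields diagonal entries (1,1,1,1,1,1,1,1,1).

Boundary ∂_2: C_2 → C_1 acts by ∂[p,q,r] = [q,r] − [p,r] + [p,q]. For instance
  ∂[v_1,v_8,v_9] = [v_8,v_9] − [v_1,v_9] + [v_1,v_8],
  ∂[v_1,v_3,v_5] = [v_3,v_5] − [v_1,v_5] + [v_1,v_3].
The 30×20 boundary matrix has rank 20 and Smith normal form diag(1,1,1,1,1,1,1,1,1,1,1,1,1,1,1,1,1,1,1,2).

From H_k ≅ ker(∂_k) / im(∂_{k+1}) we obtain:

  H_2: rank ker ∂_2 − rank ∂_3 = (20 − 20) − 0 = 0, and there is no ∂_3, so H_2 = 0.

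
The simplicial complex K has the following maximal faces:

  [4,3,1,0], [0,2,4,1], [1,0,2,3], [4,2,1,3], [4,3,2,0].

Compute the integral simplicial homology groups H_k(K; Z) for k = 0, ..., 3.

We work with the vertex ordering 0 < 1 < 2 < 3 < 4. The simplices of K, each written with vertices in increasing order, are:

  0-simplices (5): [0], [1], [2], [3], [4]
  1-simplices (10): [0,1], [0,2], [0,3], [0,4], [1,2], [1,3], [1,4], [2,3], [2,4], [3,4]
  2-simplices (10): [0,1,2], [0,1,3], [0,1,4], [0,2,3], [0,2,4], [0,3,4], [1,2,3], [1,2,4], [1,3,4], [2,3,4]
  3-simplices (5): [0,1,2,3], [0,1,2,4], [0,1,3,4], [0,2,3,4], [1,2,3,4]

Hence C_0 ≅ Z^5, C_1 ≅ Z^10, C_2 ≅ Z^10, C_3 ≅ Z^5.

∂_1: C_1 → C_0 is given by ∂[p,q] = [q] − [p].
This gives a 5×10 integer matrix of rank 4; reducing to Smith normal form yields diagonal entries (1,1,1,1).

Boundary ∂_2: C_2 → C_1 acts by ∂[p,q,r] = [q,r] − [p,r] + [p,q]. For instance
  ∂[0,1,3] = [1,3] − [0,3] + [0,1],
  ∂[0,3,4] = [3,4] − [0,4] + [0,3].
The resulting 10×10 matrix has rank 6, and its Smith normal form has invariant factors (1,1,1,1,1,1).

The boundary map ∂_3: C_3 → C_2 sends each 3-simplex σ to the alternating sum Σ_i (−1)^i (σ with its i-th vertex removed). For instance
  ∂[0,1,2,4] = [1,2,4] − [0,2,4] + [0,1,4] − [0,1,2],
  ∂[0,1,2,3] = [1,2,3] − [0,2,3] + [0,1,3] − [0,1,2].
The 10×5 boundary matrix has rank 4 and Smith normal form diag(1,1,1,1).

From H_k ≅ ker(∂_k) / im(∂_{k+1}) we obtain:

  H_0: rank C_0 − rank ∂_1 = 5 − 4 = 1, and the invariant factors of ∂_1 are all 1, so H_0 = Z.
  H_1: rank ker ∂_1 − rank ∂_2 = (10 − 4) − 6 = 0, and the invariant factors of ∂_2 are all 1, so H_1 = 0.
  H_2: rank ker ∂_2 − rank ∂_3 = (10 − 6) − 4 = 0, and the invariant factors of ∂_3 are all 1, so H_2 = 0.
  H_3: rank ker ∂_3 − rank ∂_4 = (5 − 4) − 0 = 1, and there is no ∂_4, so H_3 = Z.

As a check, the Euler characteristic is 5 − 10 + 10 − 5 = 0, which agrees with 1 − 0 + 0 − 1 = 0.

H_0 = Z,  H_1 = 0,  H_2 = 0,  H_3 = Z.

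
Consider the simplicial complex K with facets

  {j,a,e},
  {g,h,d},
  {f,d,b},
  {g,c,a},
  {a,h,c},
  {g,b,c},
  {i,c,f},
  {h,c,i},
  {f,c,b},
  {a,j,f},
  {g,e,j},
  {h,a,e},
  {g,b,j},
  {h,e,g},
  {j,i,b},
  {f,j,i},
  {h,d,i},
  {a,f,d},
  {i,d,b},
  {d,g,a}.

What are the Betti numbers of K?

b_0 = 1, b_1 = 1, b_2 = 0.

Order the vertices as a < b < c < d < e < f < g < h < i < j. Listing each simplex with vertices in this order, K has dimension 2 with simplices:

  0-simplices (10): a, b, c, d, e, f, g, h, i, j
  1-simplices (30): ac, ad, ae, af, ag, ah, aj, bc, bd, bf, bg, bi, bj, cf, cg, ch, ci, df, dg, dh, di, eg, eh, ej, fi, fj, gh, gj, hi, ij
  2-simplices (20): acg, ach, adf, adg, aeh, aej, afj, bcf, bcg, bdf, bdi, bgj, bij, cfi, chi, dgh, dhi, egh, egj, fij

giving chain groups C_0 ≅ Z^10, C_1 ≅ Z^30, C_2 ≅ Z^20.

∂_1: C_1 → C_0 is given by ∂[p,q] = [q] − [p]. For instance
  ∂ej = j − e.
The resulting 10×30 matrix has rank 9, and its Smith normal form has invariant factors (1,1,1,1,1,1,1,1,1).

Boundary ∂_2: C_2 → C_1 acts by ∂[p,q,r] = [q,r] − [p,r] + [p,q]. For instance
  ∂cfi = fi − ci + cf,
  ∂afj = fj − aj + af.
This gives a 30×20 integer matrix of rank 20; reducing to Smith normal form yields diagonal entries (1,1,1,1,1,1,1,1,1,1,1,1,1,1,1,1,1,1,1,2).

From H_k ≅ ker(∂_k) / im(∂_{k+1}) we obtain:

  H_0: rank C_0 − rank ∂_1 = 10 − 9 = 1, and the invariant factors of ∂_1 are all 1, so H_0 ≅ Z.
  H_1: rank ker ∂_1 − rank ∂_2 = (30 − 9) − 20 = 1, and ∂_2 has invariant factor 2 > 1, so H_1 ≅ Z × Z/2.
  H_2: rank ker ∂_2 − rank ∂_3 = (20 − 20) − 0 = 0, and there is no ∂_3, so H_2 ≅ 0.

As a check, the Euler characteristic is 10 − 30 + 20 = 0, which agrees with 1 − 1 + 0 = 0.

Hence the Betti numbers are b_0 = 1, b_1 = 1, b_2 = 0.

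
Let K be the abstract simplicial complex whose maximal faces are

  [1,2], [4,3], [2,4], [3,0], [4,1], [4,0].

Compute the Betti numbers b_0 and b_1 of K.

b_0 = 1, b_1 = 2.

Take the total order 0 < 1 < 2 < 3 < 4 on the vertex set. Then K (dimension 1) consists of the simplices:

  0-simplices (5): [0], [1], [2], [3], [4]
  1-simplices (6): [0,3], [0,4], [1,2], [1,4], [2,4], [3,4]

so the chain groups are C_0 ≅ Z^5, C_1 ≅ Z^6.

∂_1: C_1 → C_0 maps an edge to its endpoints' difference, ∂[p,q] = q − p. For instance
  ∂[1,4] = [4] − [1].
The 5×6 boundary matrix has rank 4 and Smith normal form diag(1,1,1,1).

Computing H_k = (kernel of ∂_k) / (image of ∂_{k+1}):

  H_0: rank C_0 − rank ∂_1 = 5 − 4 = 1, and the invariant factors of ∂_1 are all 1, so H_0 = Z.
  H_1: rank ker ∂_1 − rank ∂_2 = (6 − 4) − 0 = 2, and there is no ∂_2, so H_1 = Z^2.

Hence the Betti numbers are b_0 = 1, b_1 = 2.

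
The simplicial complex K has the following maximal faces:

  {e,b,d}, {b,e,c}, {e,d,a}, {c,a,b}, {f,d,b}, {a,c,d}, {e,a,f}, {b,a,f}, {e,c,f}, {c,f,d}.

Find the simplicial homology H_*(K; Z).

H_0 = Z,  H_1 = Z_2,  H_2 = 0.

Fix the vertex order a < b < c < d < e < f and write every simplex with vertices in increasing order. Then dim K = 2 and the simplices of K are:

  0-simplices (6): a, b, c, d, e, f
  1-simplices (15): ab, ac, ad, ae, af, bc, bd, be, bf, cd, ce, cf, de, df, ef
  2-simplices (10): abc, abf, acd, ade, aef, bce, bde, bdf, cdf, cef

so the chain groups are C_0 ≅ Z^6, C_1 ≅ Z^15, C_2 ≅ Z^10.

∂_1: C_1 → C_0 maps an edge to its endpoints' difference, ∂[p,q] = q − p.
This gives a 6×15 integer matrix of rank 5; reducing to Smith normal form yields diagonal entries (1,1,1,1,1).

∂_2: C_2 → C_1 maps a triangle to the signed sum of its edges. For instance
  ∂abf = bf − af + ab,
  ∂aef = ef − af + ae.
As a 15×10 matrix over Z this has rank 10, with invariant factors (1,1,1,1,1,1,1,1,1,2).

Computing H_k = (kernel of ∂_k) / (image of ∂_{k+1}):

  H_0: rank C_0 − rank ∂_1 = 6 − 5 = 1, and the invariant factors of ∂_1 are all 1, so H_0 ≅ Z.
  H_1: rank ker ∂_1 − rank ∂_2 = (15 − 5) − 10 = 0, and ∂_2 has invariant factor 2 > 1, so H_1 ≅ Z_2.
  H_2: rank ker ∂_2 − rank ∂_3 = (10 − 10) − 0 = 0, and there is no ∂_3, so H_2 ≅ 0.

As a check, the Euler characteristic is 6 − 15 + 10 = 1, which agrees with 1 − 0 + 0 = 1.
(K is a triangulation of the real projective plane RP^2.)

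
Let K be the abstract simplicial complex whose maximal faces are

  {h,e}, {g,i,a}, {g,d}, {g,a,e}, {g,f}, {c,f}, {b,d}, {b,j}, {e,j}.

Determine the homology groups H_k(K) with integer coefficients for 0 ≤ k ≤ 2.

H_0 ≅ Z,  H_1 ≅ Z,  H_2 = 0.

K has 10 vertices, 12 edges, 2 triangles.
rank ∂_0 = 0, rank ∂_1 = 9 ⇒ b_0 = 10 − 0 − 9 = 1; all invariant factors of ∂_1 are 1 so no torsion. So H_0 ≅ Z.
rank ∂_1 = 9, rank ∂_2 = 2 ⇒ b_1 = 12 − 9 − 2 = 1; all invariant factors of ∂_2 are 1 so no torsion. So H_1 ≅ Z.
rank ∂_2 = 2, rank ∂_3 = 0 ⇒ b_2 = 2 − 2 − 0 = 0. So H_2 ≅ 0.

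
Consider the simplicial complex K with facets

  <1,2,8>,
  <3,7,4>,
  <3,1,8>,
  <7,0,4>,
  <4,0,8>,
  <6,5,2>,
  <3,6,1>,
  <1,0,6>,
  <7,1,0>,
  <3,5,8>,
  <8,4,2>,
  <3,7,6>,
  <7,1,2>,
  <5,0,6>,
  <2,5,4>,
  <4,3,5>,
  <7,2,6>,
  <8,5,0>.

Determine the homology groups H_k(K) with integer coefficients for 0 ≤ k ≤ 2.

Take the total order 0 < 1 < 2 < 3 < 4 < 5 < 6 < 7 < 8 on the vertex set. Then K (dimension 2) consists of the simplices:

  0-simplices (9): [0], [1], [2], [3], [4], [5], [6], [7], [8]
  1-simplices (27): (27 of them)
  2-simplices (18): [0,1,6], [0,1,7], [0,4,7], [0,4,8], [0,5,6], [0,5,8], [1,2,7], [1,2,8], [1,3,6], [1,3,8], [2,4,5], [2,4,8], [2,5,6], [2,6,7], [3,4,5], [3,4,7], [3,5,8], [3,6,7]

Hence C_0 ≅ Z^9, C_1 ≅ Z^27, C_2 ≅ Z^18.

Boundary ∂_1: C_1 → C_0 maps an edge to its endpoints' difference, ∂[p,q] = q − p.
As a 9×27 matrix over Z this has rank 8, with invariant factors (1,1,1,1,1,1,1,1).

Boundary ∂_2: C_2 → C_1 maps a triangle to the signed sum of its edges. For instance
  ∂[2,4,8] = [4,8] − [2,8] + [2,4],
  ∂[2,6,7] = [6,7] − [2,7] + [2,6].
The resulting 27×18 matrix has rank 18, and its Smith normal form has invariant factors (1,1,1,1,1,1,1,1,1,1,1,1,1,1,1,1,1,2).

Now H_k = ker ∂_k / im ∂_{k+1}, so:

  H_0: rank C_0 − rank ∂_1 = 9 − 8 = 1, and the invariant factors of ∂_1 are all 1, so H_0 ≅ Z.
  H_1: rank ker ∂_1 − rank ∂_2 = (27 − 8) − 18 = 1, and ∂_2 has invariant factor 2 > 1, so H_1 ≅ Z ⊕ Z/2.
  H_2: rank ker ∂_2 − rank ∂_3 = (18 − 18) − 0 = 0, and there is no ∂_3, so H_2 ≅ 0.

As a check, the Euler characteristic is 9 − 27 + 18 = 0, which agrees with 1 − 1 + 0 = 0.

H_0 = Z,  H_1 = Z ⊕ Z/2,  H_2 = 0.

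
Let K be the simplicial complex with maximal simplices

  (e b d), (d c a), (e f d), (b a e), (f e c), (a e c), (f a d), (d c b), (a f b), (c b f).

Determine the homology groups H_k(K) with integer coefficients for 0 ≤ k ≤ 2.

Fix the vertex order a < b < c < d < e < f and write every simplex with vertices in increasing order. Then dim K = 2 and the simplices of K are:

  0-simplices (6): a, b, c, d, e, f
  1-simplices (15): ab, ac, ad, ae, af, bc, bd, be, bf, cd, ce, cf, de, df, ef
  2-simplices (10): abe, abf, acd, ace, adf, bcd, bcf, bde, cef, def

so the chain groups are C_0 ≅ Z^6, C_1 ≅ Z^15, C_2 ≅ Z^10.

∂_1: C_1 → C_0 maps an edge to its endpoints' difference, ∂[p,q] = q − p. For instance
  ∂de = e − d.
The 6×15 boundary matrix has rank 5 and Smith normal form diag(1,1,1,1,1).

Boundary ∂_2: C_2 → C_1 acts by ∂[p,q,r] = [q,r] − [p,r] + [p,q]. For instance
  ∂abe = be − ae + ab,
  ∂acd = cd − ad + ac.
The 15×10 boundary matrix has rank 10 and Smith normal form diag(1,1,1,1,1,1,1,1,1,2).

Reading off H_k = ker ∂_k / im ∂_{k+1}:

  H_0: rank C_0 − rank ∂_1 = 6 − 5 = 1, and the invariant factors of ∂_1 are all 1, so H_0 = Z.
  H_1: rank ker ∂_1 − rank ∂_2 = (15 − 5) − 10 = 0, and ∂_2 has invariant factor 2 > 1, so H_1 = Z/2.
  H_2: rank ker ∂_2 − rank ∂_3 = (10 − 10) − 0 = 0, and there is no ∂_3, so H_2 = 0.

As a check, the Euler characteristic is 6 − 15 + 10 = 1, which agrees with 1 − 0 + 0 = 1.
(K is a triangulation of the real projective plane RP^2.)

H_0 = Z,  H_1 = Z/2,  H_2 = 0.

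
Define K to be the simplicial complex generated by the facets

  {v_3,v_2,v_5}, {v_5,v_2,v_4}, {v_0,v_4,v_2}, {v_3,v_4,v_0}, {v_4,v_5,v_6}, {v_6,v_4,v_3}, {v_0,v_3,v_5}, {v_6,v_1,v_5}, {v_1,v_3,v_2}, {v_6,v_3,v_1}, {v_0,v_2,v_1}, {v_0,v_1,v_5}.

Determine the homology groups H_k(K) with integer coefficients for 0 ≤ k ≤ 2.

We work with the vertex ordering v_0 < v_1 < v_2 < v_3 < v_4 < v_5 < v_6. The simplices of K, each written with vertices in increasing order, are:

  0-simplices (7): [v_0], [v_1], [v_2], [v_3], [v_4], [v_5], [v_6]
  1-simplices (18): (18 of them)
  2-simplices (12): (12 of them)

Hence C_0 ≅ Z^7, C_1 ≅ Z^18, C_2 ≅ Z^12.

Boundary ∂_1: C_1 → C_0 is given by ∂[p,q] = [q] − [p]. For instance
  ∂[v_4,v_5] = [v_5] − [v_4].
As a 7×18 matrix over Z this has rank 6, with invariant factors (1,1,1,1,1,1).

The boundary map ∂_2: C_2 → C_1 maps a triangle to the signed sum of its edges. For instance
  ∂[v_4,v_5,v_6] = [v_5,v_6] − [v_4,v_6] + [v_4,v_5],
  ∂[v_3,v_4,v_6] = [v_4,v_6] − [v_3,v_6] + [v_3,v_4].
The 18×12 boundary matrix has rank 12 and Smith normal form diag(1,1,1,1,1,1,1,1,1,1,1,2).

From H_k ≅ ker(∂_k) / im(∂_{k+1}) we obtain:

  H_0: rank C_0 − rank ∂_1 = 7 − 6 = 1, and the invariant factors of ∂_1 are all 1, so H_0 ≅ Z.
  H_1: rank ker ∂_1 − rank ∂_2 = (18 − 6) − 12 = 0, and ∂_2 has invariant factor 2 > 1, so H_1 ≅ Z/2.
  H_2: rank ker ∂_2 − rank ∂_3 = (12 − 12) − 0 = 0, and there is no ∂_3, so H_2 ≅ 0.

(K is a triangulation of the real projective plane RP^2.)

H_0 ≅ Z,  H_1 ≅ Z/2,  H_2 = 0.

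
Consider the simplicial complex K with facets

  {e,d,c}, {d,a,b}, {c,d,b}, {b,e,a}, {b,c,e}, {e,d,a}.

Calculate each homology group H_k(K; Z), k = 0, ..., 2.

H_0 = Z,  H_1 = 0,  H_2 = Z.

Take the total order a < b < c < d < e on the vertex set. Then K (dimension 2) consists of the simplices:

  0-simplices (5): a, b, c, d, e
  1-simplices (9): ab, ad, ae, bc, bd, be, cd, ce, de
  2-simplices (6): abd, abe, ade, bcd, bce, cde

so the chain groups are C_0 ≅ Z^5, C_1 ≅ Z^9, C_2 ≅ Z^6.

Boundary ∂_1: C_1 → C_0 sends each edge [p,q] (with p < q) to q − p.
This gives a 5×9 integer matrix of rank 4; reducing to Smith normal form yields diagonal entries (1,1,1,1).

The boundary map ∂_2: C_2 → C_1 sends each 2-simplex [p,q,r] to [q,r] − [p,r] + [p,q]. For instance
  ∂bcd = cd − bd + bc,
  ∂abe = be − ae + ab.
As a 9×6 matrix over Z this has rank 5, with invariant factors (1,1,1,1,1).

Now H_k = ker ∂_k / im ∂_{k+1}, so:

  H_0: rank C_0 − rank ∂_1 = 5 − 4 = 1, and the invariant factors of ∂_1 are all 1, so H_0 = Z.
  H_1: rank ker ∂_1 − rank ∂_2 = (9 − 4) − 5 = 0, and the invariant factors of ∂_2 are all 1, so H_1 = 0.
  H_2: rank ker ∂_2 − rank ∂_3 = (6 − 5) − 0 = 1, and there is no ∂_3, so H_2 = Z.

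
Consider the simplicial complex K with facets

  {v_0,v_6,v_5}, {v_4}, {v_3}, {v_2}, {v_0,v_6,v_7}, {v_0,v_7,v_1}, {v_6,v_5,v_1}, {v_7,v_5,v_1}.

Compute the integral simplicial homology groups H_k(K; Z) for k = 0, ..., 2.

Take the total order v_0 < v_1 < v_2 < v_3 < v_4 < v_5 < v_6 < v_7 on the vertex set. Then K (dimension 2) consists of the simplices:

  0-simplices (8): [v_0], [v_1], [v_2], [v_3], [v_4], [v_5], [v_6], [v_7]
  1-simplices (10): [v_0,v_1], [v_0,v_5], [v_0,v_6], [v_0,v_7], [v_1,v_5], [v_1,v_6], [v_1,v_7], [v_5,v_6], [v_5,v_7], [v_6,v_7]
  2-simplices (5): [v_0,v_1,v_7], [v_0,v_5,v_6], [v_0,v_6,v_7], [v_1,v_5,v_6], [v_1,v_5,v_7]

so the chain groups are C_0 ≅ Z^8, C_1 ≅ Z^10, C_2 ≅ Z^5.

Boundary ∂_1: C_1 → C_0 maps an edge to its endpoints' difference, ∂[p,q] = q − p.
The resulting 8×10 matrix has rank 4, and its Smith normal form has invariant factors (1,1,1,1).

∂_2: C_2 → C_1 maps a triangle to the signed sum of its edges. For instance
  ∂[v_0,v_5,v_6] = [v_5,v_6] − [v_0,v_6] + [v_0,v_5],
  ∂[v_0,v_1,v_7] = [v_1,v_7] − [v_0,v_7] + [v_0,v_1].
The 10×5 boundary matrix has rank 5 and Smith normal form diag(1,1,1,1,1).

Now H_k = ker ∂_k / im ∂_{k+1}, so:

  H_0: rank C_0 − rank ∂_1 = 8 − 4 = 4, and the invariant factors of ∂_1 are all 1, so H_0 = Z^4.
  H_1: rank ker ∂_1 − rank ∂_2 = (10 − 4) − 5 = 1, and the invariant factors of ∂_2 are all 1, so H_1 = Z.
  H_2: rank ker ∂_2 − rank ∂_3 = (5 − 5) − 0 = 0, and there is no ∂_3, so H_2 = 0.

As a check, the Euler characteristic is 8 − 10 + 5 = 3, which agrees with 4 − 1 + 0 = 3.
(K is a triangulation of the disjoint union of a set of 3 points and the Möbius band.)

H_0 ≅ Z^4,  H_1 ≅ Z,  H_2 = 0.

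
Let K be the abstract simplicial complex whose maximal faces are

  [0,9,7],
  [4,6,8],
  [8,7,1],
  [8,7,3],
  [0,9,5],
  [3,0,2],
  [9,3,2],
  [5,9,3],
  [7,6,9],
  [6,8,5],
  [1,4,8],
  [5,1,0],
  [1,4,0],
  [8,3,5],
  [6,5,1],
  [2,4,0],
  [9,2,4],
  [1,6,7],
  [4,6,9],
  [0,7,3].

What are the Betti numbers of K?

b_0 = 1, b_1 = 1, b_2 = 0.

We work with the vertex ordering 0 < 1 < 2 < 3 < 4 < 5 < 6 < 7 < 8 < 9. The simplices of K, each written with vertices in increasing order, are:

  0-simplices (10): [0], [1], [2], [3], [4], [5], [6], [7], [8], [9]
  1-simplices (30): (30 of them)
  2-simplices (20): (20 of them)

giving chain groups C_0 ≅ Z^10, C_1 ≅ Z^30, C_2 ≅ Z^20.

∂_1: C_1 → C_0 maps an edge to its endpoints' difference, ∂[p,q] = q − p.
The 10×30 boundary matrix has rank 9 and Smith normal form diag(1,1,1,1,1,1,1,1,1).

∂_2: C_2 → C_1 maps a triangle to the signed sum of its edges. For instance
  ∂[0,5,9] = [5,9] − [0,9] + [0,5],
  ∂[3,5,8] = [5,8] − [3,8] + [3,5].
The resulting 30×20 matrix has rank 20, and its Smith normal form has invariant factors (1,1,1,1,1,1,1,1,1,1,1,1,1,1,1,1,1,1,1,2).

From H_k ≅ ker(∂_k) / im(∂_{k+1}) we obtain:

  H_0: rank C_0 − rank ∂_1 = 10 − 9 = 1, and the invariant factors of ∂_1 are all 1, so H_0 = Z.
  H_1: rank ker ∂_1 − rank ∂_2 = (30 − 9) − 20 = 1, and ∂_2 has invariant factor 2 > 1, so H_1 = Z × Z/2.
  H_2: rank ker ∂_2 − rank ∂_3 = (20 − 20) − 0 = 0, and there is no ∂_3, so H_2 = 0.

(K is a triangulation of the Klein bottle.)

Hence the Betti numbers are b_0 = 1, b_1 = 1, b_2 = 0.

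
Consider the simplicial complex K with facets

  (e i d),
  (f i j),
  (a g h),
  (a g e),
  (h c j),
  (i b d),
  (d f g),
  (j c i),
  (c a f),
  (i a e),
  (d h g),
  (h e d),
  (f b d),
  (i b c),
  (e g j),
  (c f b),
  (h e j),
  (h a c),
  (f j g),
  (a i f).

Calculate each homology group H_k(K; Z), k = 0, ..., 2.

K has 10 vertices, 30 edges, 20 triangles.
rank ∂_0 = 0, rank ∂_1 = 9 ⇒ b_0 = 10 − 0 − 9 = 1; all invariant factors of ∂_1 are 1 so no torsion. So H_0 = Z.
rank ∂_1 = 9, rank ∂_2 = 20 ⇒ b_1 = 30 − 9 − 20 = 1; ∂_2 has invariant factor(s) [2] giving torsion. So H_1 = Z ⊕ Z_2.
rank ∂_2 = 20, rank ∂_3 = 0 ⇒ b_2 = 20 − 20 − 0 = 0. So H_2 = 0.

H_0 = Z,  H_1 = Z ⊕ Z_2,  H_2 = 0.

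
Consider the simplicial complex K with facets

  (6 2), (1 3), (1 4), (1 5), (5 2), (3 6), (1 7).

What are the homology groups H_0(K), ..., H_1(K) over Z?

Fix the vertex order 1 < 2 < 3 < 4 < 5 < 6 < 7 and write every simplex with vertices in increasing order. Then dim K = 1 and the simplices of K are:

  0-simplices (7): [1], [2], [3], [4], [5], [6], [7]
  1-simplices (7): [1,3], [1,4], [1,5], [1,7], [2,5], [2,6], [3,6]

so the chain groups are C_0 ≅ Z^7, C_1 ≅ Z^7.

The boundary map ∂_1: C_1 → C_0 is given by ∂[p,q] = [q] − [p]. For instance
  ∂[1,7] = [7] − [1].
As a 7×7 matrix over Z this has rank 6, with invariant factors (1,1,1,1,1,1).

Computing H_k = (kernel of ∂_k) / (image of ∂_{k+1}):

  H_0: rank C_0 − rank ∂_1 = 7 − 6 = 1, and the invariant factors of ∂_1 are all 1, so H_0 = Z.
  H_1: rank ker ∂_1 − rank ∂_2 = (7 − 6) − 0 = 1, and there is no ∂_2, so H_1 = Z.

As a check, the Euler characteristic is 7 − 7 = 0, which agrees with 1 − 1 = 0.

H_0 ≅ Z,  H_1 ≅ Z.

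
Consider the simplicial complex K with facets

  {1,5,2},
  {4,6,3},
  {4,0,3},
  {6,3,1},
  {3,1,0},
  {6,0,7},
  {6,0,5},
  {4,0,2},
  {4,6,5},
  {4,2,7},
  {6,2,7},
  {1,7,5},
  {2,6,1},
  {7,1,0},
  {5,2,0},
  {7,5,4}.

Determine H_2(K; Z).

Order the vertices as 0 < 1 < 2 < 3 < 4 < 5 < 6 < 7. Listing each simplex with vertices in this order, K has dimension 2 with simplices:

  0-simplices (8): [0], [1], [2], [3], [4], [5], [6], [7]
  1-simplices (24): (24 of them)
  2-simplices (16): [0,1,3], [0,1,7], [0,2,4], [0,2,5], [0,3,4], [0,5,6], [0,6,7], [1,2,5], [1,2,6], [1,3,6], [1,5,7], [2,4,7], [2,6,7], [3,4,6], [4,5,6], [4,5,7]

Hence C_0 ≅ Z^8, C_1 ≅ Z^24, C_2 ≅ Z^16.

The boundary map ∂_1: C_1 → C_0 sends each edge [p,q] (with p < q) to q − p. For instance
  ∂[3,4] = [4] − [3].
This gives a 8×24 integer matrix of rank 7; reducing to Smith normal form yields diagonal entries (1,1,1,1,1,1,1).

∂_2: C_2 → C_1 acts by ∂[p,q,r] = [q,r] − [p,r] + [p,q]. For instance
  ∂[0,2,5] = [2,5] − [0,5] + [0,2],
  ∂[2,4,7] = [4,7] − [2,7] + [2,4].
The 24×16 boundary matrix has rank 15 and Smith normal form diag(1,1,1,1,1,1,1,1,1,1,1,1,1,1,1).

Now H_k = ker ∂_k / im ∂_{k+1}, so:

  H_2: rank ker ∂_2 − rank ∂_3 = (16 − 15) − 0 = 1, and there is no ∂_3, so H_2 ≅ Z.

H_2 ≅ Z.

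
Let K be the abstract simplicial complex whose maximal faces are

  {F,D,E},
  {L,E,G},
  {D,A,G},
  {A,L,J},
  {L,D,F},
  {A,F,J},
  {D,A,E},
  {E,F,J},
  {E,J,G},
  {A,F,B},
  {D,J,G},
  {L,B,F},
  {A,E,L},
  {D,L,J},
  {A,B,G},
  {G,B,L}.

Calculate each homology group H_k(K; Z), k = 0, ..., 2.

Fix the vertex order A < B < D < E < F < G < J < L and write every simplex with vertices in increasing order. Then dim K = 2 and the simplices of K are:

  0-simplices (8): A, B, D, E, F, G, J, L
  1-simplices (24): AB, AD, AE, AF, AG, AJ, AL, BF, BG, BL, DE, DF, DG, DJ, DL, EF, EG, EJ, EL, FJ, FL, GJ, GL, JL
  2-simplices (16): ABF, ABG, ADE, ADG, AEL, AFJ, AJL, BFL, BGL, DEF, DFL, DGJ, DJL, EFJ, EGJ, EGL

so the chain groups are C_0 ≅ Z^8, C_1 ≅ Z^24, C_2 ≅ Z^16.

∂_1: C_1 → C_0 sends each edge [p,q] (with p < q) to q − p. For instance
  ∂BL = L − B.
As a 8×24 matrix over Z this has rank 7, with invariant factors (1,1,1,1,1,1,1).

∂_2: C_2 → C_1 maps a triangle to the signed sum of its edges. For instance
  ∂AEL = EL − AL + AE,
  ∂ADG = DG − AG + AD.
This gives a 24×16 integer matrix of rank 15; reducing to Smith normal form yields diagonal entries (1,1,1,1,1,1,1,1,1,1,1,1,1,1,1).

Reading off H_k = ker ∂_k / im ∂_{k+1}:

  H_0: rank C_0 − rank ∂_1 = 8 − 7 = 1, and the invariant factors of ∂_1 are all 1, so H_0 = Z.
  H_1: rank ker ∂_1 − rank ∂_2 = (24 − 7) − 15 = 2, and the invariant factors of ∂_2 are all 1, so H_1 = Z^2.
  H_2: rank ker ∂_2 − rank ∂_3 = (16 − 15) − 0 = 1, and there is no ∂_3, so H_2 = Z.

As a check, the Euler characteristic is 8 − 24 + 16 = 0, which agrees with 1 − 2 + 1 = 0.

H_0 = Z,  H_1 = Z^2,  H_2 = Z.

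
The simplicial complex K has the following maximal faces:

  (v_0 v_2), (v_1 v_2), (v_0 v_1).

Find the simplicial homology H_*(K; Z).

Fix the vertex order v_0 < v_1 < v_2 and write every simplex with vertices in increasing order. Then dim K = 1 and the simplices of K are:

  0-simplices (3): [v_0], [v_1], [v_2]
  1-simplices (3): [v_0,v_1], [v_0,v_2], [v_1,v_2]

Hence C_0 ≅ Z^3, C_1 ≅ Z^3.

The boundary map ∂_1: C_1 → C_0 sends each edge [p,q] (with p < q) to q − p.
The 3×3 boundary matrix has rank 2 and Smith normal form diag(1,1).

Computing H_k = (kernel of ∂_k) / (image of ∂_{k+1}):

  H_0: rank C_0 − rank ∂_1 = 3 − 2 = 1, and the invariant factors of ∂_1 are all 1, so H_0 ≅ Z.
  H_1: rank ker ∂_1 − rank ∂_2 = (3 − 2) − 0 = 1, and there is no ∂_2, so H_1 ≅ Z.

H_0 ≅ Z,  H_1 ≅ Z.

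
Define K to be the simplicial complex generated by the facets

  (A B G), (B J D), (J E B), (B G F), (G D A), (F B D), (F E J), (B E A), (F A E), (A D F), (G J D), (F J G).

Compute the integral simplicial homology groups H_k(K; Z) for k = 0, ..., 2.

Take the total order A < B < D < E < F < G < J on the vertex set. Then K (dimension 2) consists of the simplices:

  0-simplices (7): A, B, D, E, F, G, J
  1-simplices (18): AB, AD, AE, AF, AG, BD, BE, BF, BG, BJ, DF, DG, DJ, EF, EJ, FG, FJ, GJ
  2-simplices (12): ABE, ABG, ADF, ADG, AEF, BDF, BDJ, BEJ, BFG, DGJ, EFJ, FGJ

giving chain groups C_0 ≅ Z^7, C_1 ≅ Z^18, C_2 ≅ Z^12.

Boundary ∂_1: C_1 → C_0 is given by ∂[p,q] = [q] − [p]. For instance
  ∂BJ = J − B.
This gives a 7×18 integer matrix of rank 6; reducing to Smith normal form yields diagonal entries (1,1,1,1,1,1).

The boundary map ∂_2: C_2 → C_1 sends each 2-simplex [p,q,r] to [q,r] − [p,r] + [p,q]. For instance
  ∂BDF = DF − BF + BD,
  ∂AEF = EF − AF + AE.
The resulting 18×12 matrix has rank 12, and its Smith normal form has invariant factors (1,1,1,1,1,1,1,1,1,1,1,2).

Now H_k = ker ∂_k / im ∂_{k+1}, so:

  H_0: rank C_0 − rank ∂_1 = 7 − 6 = 1, and the invariant factors of ∂_1 are all 1, so H_0 ≅ Z.
  H_1: rank ker ∂_1 − rank ∂_2 = (18 − 6) − 12 = 0, and ∂_2 has invariant factor 2 > 1, so H_1 ≅ Z/2.
  H_2: rank ker ∂_2 − rank ∂_3 = (12 − 12) − 0 = 0, and there is no ∂_3, so H_2 ≅ 0.

(K is a triangulation of the real projective plane RP^2.)

H_0 = Z,  H_1 = Z/2,  H_2 = 0.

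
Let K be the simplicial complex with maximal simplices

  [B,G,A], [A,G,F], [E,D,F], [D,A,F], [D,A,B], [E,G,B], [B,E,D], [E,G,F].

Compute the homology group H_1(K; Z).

H_1 = 0.

Order the vertices as A < B < D < E < F < G. Listing each simplex with vertices in this order, K has dimension 2 with simplices:

  0-simplices (6): A, B, D, E, F, G
  1-simplices (12): AB, AD, AF, AG, BD, BE, BG, DE, DF, EF, EG, FG
  2-simplices (8): ABD, ABG, ADF, AFG, BDE, BEG, DEF, EFG

giving chain groups C_0 ≅ Z^6, C_1 ≅ Z^12, C_2 ≅ Z^8.

The boundary map ∂_1: C_1 → C_0 maps an edge to its endpoints' difference, ∂[p,q] = q − p.
The resulting 6×12 matrix has rank 5, and its Smith normal form has invariant factors (1,1,1,1,1).

The boundary map ∂_2: C_2 → C_1 acts by ∂[p,q,r] = [q,r] − [p,r] + [p,q]. For instance
  ∂BDE = DE − BE + BD,
  ∂ABG = BG − AG + AB.
The 12×8 boundary matrix has rank 7 and Smith normal form diag(1,1,1,1,1,1,1).

From H_k ≅ ker(∂_k) / im(∂_{k+1}) we obtain:

  H_1: rank ker ∂_1 − rank ∂_2 = (12 − 5) − 7 = 0, and the invariant factors of ∂_2 are all 1, so H_1 ≅ 0.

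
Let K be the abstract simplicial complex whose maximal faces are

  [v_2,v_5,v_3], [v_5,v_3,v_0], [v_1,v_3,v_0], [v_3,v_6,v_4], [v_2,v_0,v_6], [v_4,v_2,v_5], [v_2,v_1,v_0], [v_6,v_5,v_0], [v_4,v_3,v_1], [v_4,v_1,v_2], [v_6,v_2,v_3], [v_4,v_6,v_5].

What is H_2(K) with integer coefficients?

K has 7 vertices, 18 edges, 12 triangles.
rank ∂_2 = 12, rank ∂_3 = 0 ⇒ b_2 = 12 − 12 − 0 = 0. So H_2 ≅ 0.

H_2 = 0.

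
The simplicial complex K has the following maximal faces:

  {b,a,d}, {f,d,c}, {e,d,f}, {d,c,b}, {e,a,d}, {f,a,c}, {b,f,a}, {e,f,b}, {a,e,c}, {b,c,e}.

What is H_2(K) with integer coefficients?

H_2 ≅ 0.

Fix the vertex order a < b < c < d < e < f and write every simplex with vertices in increasing order. Then dim K = 2 and the simplices of K are:

  0-simplices (6): a, b, c, d, e, f
  1-simplices (15): ab, ac, ad, ae, af, bc, bd, be, bf, cd, ce, cf, de, df, ef
  2-simplices (10): abd, abf, ace, acf, ade, bcd, bce, bef, cdf, def

Hence C_0 ≅ Z^6, C_1 ≅ Z^15, C_2 ≅ Z^10.

∂_1: C_1 → C_0 sends each edge [p,q] (with p < q) to q − p. For instance
  ∂de = e − d.
The 6×15 boundary matrix has rank 5 and Smith normal form diag(1,1,1,1,1).

Boundary ∂_2: C_2 → C_1 maps a triangle to the signed sum of its edges. For instance
  ∂ade = de − ae + ad,
  ∂abd = bd − ad + ab.
The 15×10 boundary matrix has rank 10 and Smith normal form diag(1,1,1,1,1,1,1,1,1,2).

Now H_k = ker ∂_k / im ∂_{k+1}, so:

  H_2: rank ker ∂_2 − rank ∂_3 = (10 − 10) − 0 = 0, and there is no ∂_3, so H_2 ≅ 0.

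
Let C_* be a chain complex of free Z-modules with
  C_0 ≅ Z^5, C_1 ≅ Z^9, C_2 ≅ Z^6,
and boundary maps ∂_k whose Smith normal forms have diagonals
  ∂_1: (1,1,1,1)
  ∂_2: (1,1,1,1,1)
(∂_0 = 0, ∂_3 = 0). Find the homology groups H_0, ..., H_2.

H_0: b_0 = 5 − 0 − 4 = 1; torsion from ∂_1 factors > 1: none. So H_0 ≅ Z.
H_1: b_1 = 9 − 4 − 5 = 0; torsion from ∂_2 factors > 1: none. So H_1 ≅ 0.
H_2: b_2 = 6 − 5 − 0 = 1; torsion from ∂_3 factors > 1: none. So H_2 ≅ Z.

H_0 ≅ Z,  H_1 = 0,  H_2 ≅ Z.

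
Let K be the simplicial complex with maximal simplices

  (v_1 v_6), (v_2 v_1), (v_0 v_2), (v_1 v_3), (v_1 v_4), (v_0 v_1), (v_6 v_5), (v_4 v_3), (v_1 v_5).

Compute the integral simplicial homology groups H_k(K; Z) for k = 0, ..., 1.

K has 7 vertices, 9 edges.
rank ∂_0 = 0, rank ∂_1 = 6 ⇒ b_0 = 7 − 0 − 6 = 1; all invariant factors of ∂_1 are 1 so no torsion. So H_0 = Z.
rank ∂_1 = 6, rank ∂_2 = 0 ⇒ b_1 = 9 − 6 − 0 = 3. So H_1 = Z^3.

H_0 ≅ Z,  H_1 ≅ Z^3.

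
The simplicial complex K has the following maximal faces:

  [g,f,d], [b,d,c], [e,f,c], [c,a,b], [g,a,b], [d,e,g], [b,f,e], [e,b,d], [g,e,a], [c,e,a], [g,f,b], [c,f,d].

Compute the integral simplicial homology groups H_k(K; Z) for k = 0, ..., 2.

H_0 ≅ Z,  H_1 ≅ Z/2,  H_2 = 0.

We work with the vertex ordering a < b < c < d < e < f < g. The simplices of K, each written with vertices in increasing order, are:

  0-simplices (7): a, b, c, d, e, f, g
  1-simplices (18): ab, ac, ae, ag, bc, bd, be, bf, bg, cd, ce, cf, de, df, dg, ef, eg, fg
  2-simplices (12): abc, abg, ace, aeg, bcd, bde, bef, bfg, cdf, cef, deg, dfg

so the chain groups are C_0 ≅ Z^7, C_1 ≅ Z^18, C_2 ≅ Z^12.

The boundary map ∂_1: C_1 → C_0 sends each edge [p,q] (with p < q) to q − p.
This gives a 7×18 integer matrix of rank 6; reducing to Smith normal form yields diagonal entries (1,1,1,1,1,1).

∂_2: C_2 → C_1 acts by ∂[p,q,r] = [q,r] − [p,r] + [p,q]. For instance
  ∂abc = bc − ac + ab,
  ∂cef = ef − cf + ce.
The 18×12 boundary matrix has rank 12 and Smith normal form diag(1,1,1,1,1,1,1,1,1,1,1,2).

Reading off H_k = ker ∂_k / im ∂_{k+1}:

  H_0: rank C_0 − rank ∂_1 = 7 − 6 = 1, and the invariant factors of ∂_1 are all 1, so H_0 = Z.
  H_1: rank ker ∂_1 − rank ∂_2 = (18 − 6) − 12 = 0, and ∂_2 has invariant factor 2 > 1, so H_1 = Z/2.
  H_2: rank ker ∂_2 − rank ∂_3 = (12 − 12) − 0 = 0, and there is no ∂_3, so H_2 = 0.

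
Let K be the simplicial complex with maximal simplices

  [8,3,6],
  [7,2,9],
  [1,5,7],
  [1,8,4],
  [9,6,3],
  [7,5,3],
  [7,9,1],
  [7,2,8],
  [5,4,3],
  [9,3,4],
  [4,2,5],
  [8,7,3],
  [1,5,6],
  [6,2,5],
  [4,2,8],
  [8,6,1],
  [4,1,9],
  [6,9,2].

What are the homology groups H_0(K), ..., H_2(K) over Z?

H_0 = Z,  H_1 = Z^2,  H_2 = Z.

Fix the vertex order 1 < 2 < 3 < 4 < 5 < 6 < 7 < 8 < 9 and write every simplex with vertices in increasing order. Then dim K = 2 and the simplices of K are:

  0-simplices (9): [1], [2], [3], [4], [5], [6], [7], [8], [9]
  1-simplices (27): (27 of them)
  2-simplices (18): [1,4,8], [1,4,9], [1,5,6], [1,5,7], [1,6,8], [1,7,9], [2,4,5], [2,4,8], [2,5,6], [2,6,9], [2,7,8], [2,7,9], [3,4,5], [3,4,9], [3,5,7], [3,6,8], [3,6,9], [3,7,8]

Hence C_0 ≅ Z^9, C_1 ≅ Z^27, C_2 ≅ Z^18.

The boundary map ∂_1: C_1 → C_0 is given by ∂[p,q] = [q] − [p]. For instance
  ∂[1,9] = [9] − [1].
As a 9×27 matrix over Z this has rank 8, with invariant factors (1,1,1,1,1,1,1,1).

The boundary map ∂_2: C_2 → C_1 maps a triangle to the signed sum of its edges. For instance
  ∂[2,5,6] = [5,6] − [2,6] + [2,5],
  ∂[2,6,9] = [6,9] − [2,9] + [2,6].
As a 27×18 matrix over Z this has rank 17, with invariant factors (1,1,1,1,1,1,1,1,1,1,1,1,1,1,1,1,1).

Reading off H_k = ker ∂_k / im ∂_{k+1}:

  H_0: rank C_0 − rank ∂_1 = 9 − 8 = 1, and the invariant factors of ∂_1 are all 1, so H_0 = Z.
  H_1: rank ker ∂_1 − rank ∂_2 = (27 − 8) − 17 = 2, and the invariant factors of ∂_2 are all 1, so H_1 = Z^2.
  H_2: rank ker ∂_2 − rank ∂_3 = (18 − 17) − 0 = 1, and there is no ∂_3, so H_2 = Z.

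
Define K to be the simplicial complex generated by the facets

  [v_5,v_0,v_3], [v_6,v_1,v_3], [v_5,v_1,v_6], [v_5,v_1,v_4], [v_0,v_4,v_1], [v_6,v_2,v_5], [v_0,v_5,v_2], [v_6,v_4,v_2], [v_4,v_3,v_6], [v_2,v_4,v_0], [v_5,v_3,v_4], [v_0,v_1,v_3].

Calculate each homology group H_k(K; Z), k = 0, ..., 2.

Order the vertices as v_0 < v_1 < v_2 < v_3 < v_4 < v_5 < v_6. Listing each simplex with vertices in this order, K has dimension 2 with simplices:

  0-simplices (7): [v_0], [v_1], [v_2], [v_3], [v_4], [v_5], [v_6]
  1-simplices (18): (18 of them)
  2-simplices (12): (12 of them)

so the chain groups are C_0 ≅ Z^7, C_1 ≅ Z^18, C_2 ≅ Z^12.

∂_1: C_1 → C_0 is given by ∂[p,q] = [q] − [p]. For instance
  ∂[v_0,v_3] = [v_3] − [v_0].
The 7×18 boundary matrix has rank 6 and Smith normal form diag(1,1,1,1,1,1).

Boundary ∂_2: C_2 → C_1 sends each 2-simplex [p,q,r] to [q,r] − [p,r] + [p,q]. For instance
  ∂[v_1,v_5,v_6] = [v_5,v_6] − [v_1,v_6] + [v_1,v_5],
  ∂[v_2,v_4,v_6] = [v_4,v_6] − [v_2,v_6] + [v_2,v_4].
The 18×12 boundary matrix has rank 12 and Smith normal form diag(1,1,1,1,1,1,1,1,1,1,1,2).

From H_k ≅ ker(∂_k) / im(∂_{k+1}) we obtain:

  H_0: rank C_0 − rank ∂_1 = 7 − 6 = 1, and the invariant factors of ∂_1 are all 1, so H_0 ≅ Z.
  H_1: rank ker ∂_1 − rank ∂_2 = (18 − 6) − 12 = 0, and ∂_2 has invariant factor 2 > 1, so H_1 ≅ Z/2.
  H_2: rank ker ∂_2 − rank ∂_3 = (12 − 12) − 0 = 0, and there is no ∂_3, so H_2 ≅ 0.

H_0 = Z,  H_1 = Z/2,  H_2 = 0.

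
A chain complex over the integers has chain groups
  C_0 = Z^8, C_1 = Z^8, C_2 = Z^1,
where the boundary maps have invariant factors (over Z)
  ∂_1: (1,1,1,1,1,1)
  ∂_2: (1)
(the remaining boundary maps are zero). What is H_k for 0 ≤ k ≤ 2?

H_0 ≅ Z^2,  H_1 ≅ Z,  H_2 = 0.

H_0: b_0 = 8 − 0 − 6 = 2; torsion from ∂_1 factors > 1: none. So H_0 ≅ Z^2.
H_1: b_1 = 8 − 6 − 1 = 1; torsion from ∂_2 factors > 1: none. So H_1 ≅ Z.
H_2: b_2 = 1 − 1 − 0 = 0; torsion from ∂_3 factors > 1: none. So H_2 ≅ 0.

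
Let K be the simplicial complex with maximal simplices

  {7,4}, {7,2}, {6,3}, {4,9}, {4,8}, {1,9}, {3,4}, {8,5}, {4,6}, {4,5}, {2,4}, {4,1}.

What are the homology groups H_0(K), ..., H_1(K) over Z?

K has 9 vertices, 12 edges.
rank ∂_0 = 0, rank ∂_1 = 8 ⇒ b_0 = 9 − 0 − 8 = 1; all invariant factors of ∂_1 are 1 so no torsion. So H_0 = Z.
rank ∂_1 = 8, rank ∂_2 = 0 ⇒ b_1 = 12 − 8 − 0 = 4. So H_1 = Z^4.

H_0 ≅ Z,  H_1 ≅ Z^4.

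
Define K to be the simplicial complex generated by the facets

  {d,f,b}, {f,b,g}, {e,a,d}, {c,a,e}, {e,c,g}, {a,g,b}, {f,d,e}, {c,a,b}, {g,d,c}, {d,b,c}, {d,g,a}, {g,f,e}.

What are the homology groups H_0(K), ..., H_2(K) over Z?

H_0 = Z,  H_1 = Z_2,  H_2 = 0.

Take the total order a < b < c < d < e < f < g on the vertex set. Then K (dimension 2) consists of the simplices:

  0-simplices (7): a, b, c, d, e, f, g
  1-simplices (18): ab, ac, ad, ae, ag, bc, bd, bf, bg, cd, ce, cg, de, df, dg, ef, eg, fg
  2-simplices (12): abc, abg, ace, ade, adg, bcd, bdf, bfg, cdg, ceg, def, efg

Hence C_0 ≅ Z^7, C_1 ≅ Z^18, C_2 ≅ Z^12.

∂_1: C_1 → C_0 maps an edge to its endpoints' difference, ∂[p,q] = q − p.
This gives a 7×18 integer matrix of rank 6; reducing to Smith normal form yields diagonal entries (1,1,1,1,1,1).

The boundary map ∂_2: C_2 → C_1 sends each 2-simplex [p,q,r] to [q,r] − [p,r] + [p,q]. For instance
  ∂def = ef − df + de,
  ∂bdf = df − bf + bd.
The 18×12 boundary matrix has rank 12 and Smith normal form diag(1,1,1,1,1,1,1,1,1,1,1,2).

Reading off H_k = ker ∂_k / im ∂_{k+1}:

  H_0: rank C_0 − rank ∂_1 = 7 − 6 = 1, and the invariant factors of ∂_1 are all 1, so H_0 = Z.
  H_1: rank ker ∂_1 − rank ∂_2 = (18 − 6) − 12 = 0, and ∂_2 has invariant factor 2 > 1, so H_1 = Z_2.
  H_2: rank ker ∂_2 − rank ∂_3 = (12 − 12) − 0 = 0, and there is no ∂_3, so H_2 = 0.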